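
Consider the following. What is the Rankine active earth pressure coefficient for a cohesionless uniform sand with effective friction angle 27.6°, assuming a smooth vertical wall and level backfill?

0.367

K_a = tan²(45° − φ/2) = tan²(31.20°) = 0.3668.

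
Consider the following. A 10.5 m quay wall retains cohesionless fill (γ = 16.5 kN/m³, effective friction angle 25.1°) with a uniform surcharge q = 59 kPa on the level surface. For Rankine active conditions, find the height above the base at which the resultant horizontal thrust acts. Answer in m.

4.21 m

K_a = 0.4043.
Triangular part P₁ = ½K_aγH² = 367.7 at H/3 = 3.500 m; rectangular part P₂ = K_a q H = 250.5 at H/2 = 5.250 m.
ȳ = (P₁·3.500 + P₂·5.250)/(P₁+P₂) = 4.209 m.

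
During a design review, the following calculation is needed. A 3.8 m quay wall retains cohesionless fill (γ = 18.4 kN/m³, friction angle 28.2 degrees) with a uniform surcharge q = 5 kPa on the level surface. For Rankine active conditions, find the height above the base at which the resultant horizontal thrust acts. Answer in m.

K_a = 0.3582.
Triangular part P₁ = ½K_aγH² = 47.58 at H/3 = 1.267 m; rectangular part P₂ = K_a q H = 6.806 at H/2 = 1.900 m.
ȳ = (P₁·1.267 + P₂·1.900)/(P₁+P₂) = 1.346 m.

1.35 m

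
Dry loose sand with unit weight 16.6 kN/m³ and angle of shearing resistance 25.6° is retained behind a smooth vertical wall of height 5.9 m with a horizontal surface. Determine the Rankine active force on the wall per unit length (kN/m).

115 kN/m

K_a = tan²(45° − φ/2) = 0.3966.
P_a = ½ K_a γ H² = 0.5 × 0.3966 × 16.6 × 5.9² = 114.6 kN/m.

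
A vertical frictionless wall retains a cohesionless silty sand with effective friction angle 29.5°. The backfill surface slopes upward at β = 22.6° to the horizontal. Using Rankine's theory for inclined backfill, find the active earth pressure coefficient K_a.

0.461

K_a = cos β · (cos β − √(cos²β − cos²φ)) / (cos β + √(cos²β − cos²φ)).
cos β = 0.9232, cos φ = 0.8704, √(cos²β − cos²φ) = 0.3079.
K_a = 0.9232 × (0.9232 − 0.3079)/(0.9232 + 0.3079) = 0.4614.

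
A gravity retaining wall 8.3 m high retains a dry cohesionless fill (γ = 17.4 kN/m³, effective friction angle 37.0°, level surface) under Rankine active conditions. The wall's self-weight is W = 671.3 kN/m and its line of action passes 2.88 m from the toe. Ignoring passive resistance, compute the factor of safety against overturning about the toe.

4.69

K_a = tan²(45° − 37.0°/2) = 0.2486.
P_a = ½K_aγH² = 0.5×0.2486×17.4×8.3² = 149.0 kN/m, acting at H/3 = 2.767 m above the base.
Overturning moment M_o = P_a × H/3 = 149.0 × 2.767 = 412.2.
Resisting moment M_r = W × 2.88 = 671.3 × 2.88 = 1933.
FS_overturning = M_r/M_o = 1933/412.2 = 4.690.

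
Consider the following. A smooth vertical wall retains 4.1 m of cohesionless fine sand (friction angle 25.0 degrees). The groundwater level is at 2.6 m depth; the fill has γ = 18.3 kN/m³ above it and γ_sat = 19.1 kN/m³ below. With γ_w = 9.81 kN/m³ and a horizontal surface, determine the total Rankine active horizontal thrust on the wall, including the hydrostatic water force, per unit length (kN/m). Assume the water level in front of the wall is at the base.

K_a = tan²(45° − φ/2) = 0.4059.
γ' = 19.1 − 9.81 = 9.290 kN/m³. Depth below WT = 1.5 m.
σ'_h at WT = K_a γ d_w = 19.31 kPa; at base = 19.31 + K_a γ' × 1.5 = 24.97 kPa.
P₁ (0–2.6 m) = ½×19.31×2.6 = 25.10. P₂ (2.6–4.1 m) = ½(19.31+24.97)×1.5 = 33.21.
P_w = ½ γ_w h₂² = 0.5×9.81×1.5² = 11.04. Total = 25.10+33.21+11.04 = 69.35 kN/m.

69.3 kN/m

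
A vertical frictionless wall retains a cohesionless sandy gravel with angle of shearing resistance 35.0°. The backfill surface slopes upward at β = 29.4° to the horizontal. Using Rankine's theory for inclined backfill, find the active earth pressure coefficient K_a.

0.429

K_a = cos β · (cos β − √(cos²β − cos²φ)) / (cos β + √(cos²β − cos²φ)).
cos β = 0.8712, cos φ = 0.8192, √(cos²β − cos²φ) = 0.2967.
K_a = 0.8712 × (0.8712 − 0.2967)/(0.8712 + 0.2967) = 0.4286.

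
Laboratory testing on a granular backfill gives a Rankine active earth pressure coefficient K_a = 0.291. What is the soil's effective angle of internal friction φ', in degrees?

33.3°

K_a = tan²(45° − φ/2) ⇒ 45° − φ/2 = arctan(√0.291) = 28.34°.
φ = 2(45° − 28.34°) = 33.31°.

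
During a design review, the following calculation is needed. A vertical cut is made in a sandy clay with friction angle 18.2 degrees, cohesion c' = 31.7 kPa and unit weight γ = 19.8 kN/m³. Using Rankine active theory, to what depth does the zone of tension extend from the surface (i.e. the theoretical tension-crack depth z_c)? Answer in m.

K_a = tan²(45° − 18.2°/2) = 0.5240; √K_a = 0.7239.
The active pressure is zero where K_a γ z = 2c√K_a, so z_c = 2c/(γ√K_a) = 2×31.7/(19.8×0.7239) = 4.423 m.

4.42 m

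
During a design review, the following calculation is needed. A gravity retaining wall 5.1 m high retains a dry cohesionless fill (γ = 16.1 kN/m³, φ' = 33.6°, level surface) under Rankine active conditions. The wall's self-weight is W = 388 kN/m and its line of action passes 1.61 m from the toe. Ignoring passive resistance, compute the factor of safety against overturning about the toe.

6.10

K_a = tan²(45° − 33.6°/2) = 0.2875.
P_a = ½K_aγH² = 0.5×0.2875×16.1×5.1² = 60.20 kN/m, acting at H/3 = 1.700 m above the base.
Overturning moment M_o = P_a × H/3 = 60.20 × 1.700 = 102.3.
Resisting moment M_r = W × 1.61 = 388 × 1.61 = 624.7.
FS_overturning = M_r/M_o = 624.7/102.3 = 6.104.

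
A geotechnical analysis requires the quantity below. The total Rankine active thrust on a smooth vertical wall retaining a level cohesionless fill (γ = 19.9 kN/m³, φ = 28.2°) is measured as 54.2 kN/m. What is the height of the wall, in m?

K_a = 0.3582. P_a = ½ K_a γ H² ⇒ H = √(2P_a/(K_a γ)).
H = √(2×54.2/(0.3582×19.9)) = 3.900 m.

3.90 m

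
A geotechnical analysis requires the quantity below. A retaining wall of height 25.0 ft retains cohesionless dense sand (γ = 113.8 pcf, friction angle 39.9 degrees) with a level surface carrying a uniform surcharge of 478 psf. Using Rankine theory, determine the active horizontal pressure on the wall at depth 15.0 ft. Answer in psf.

K_a = (1 − sin φ)/(1 + sin φ) = 0.2184.
σ_v = γz + q = 113.8 × 15.0 + 478 = 2185 psf.
σ_h = K_a σ_v = 0.2184 × 2185 = 477.3 psf.

477 psf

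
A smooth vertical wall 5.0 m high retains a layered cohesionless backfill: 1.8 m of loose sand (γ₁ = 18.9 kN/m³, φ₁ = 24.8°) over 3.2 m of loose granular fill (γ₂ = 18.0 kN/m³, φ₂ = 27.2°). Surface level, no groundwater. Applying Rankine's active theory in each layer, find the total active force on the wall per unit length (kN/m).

87.4 kN/m

K_a1 = tan²(45°−24.8°/2) = 0.4090; K_a2 = tan²(45°−27.2°/2) = 0.3726.
Layer 1: σ at base = K_a1 γ₁ h₁ = 13.91 kPa; P₁ = ½×13.91×1.8 = 12.52.
Layer 2: σ_v at top = γ₁h₁ = 34.02; σ_h top = K_a2×34.02 = 12.68; σ_h base = K_a2×(34.02+18.0×3.2) = 34.14.
P₂ = ½(12.68+34.14)×3.2 = 74.90. Total P_a = 12.52+74.90 = 87.42 kN/m.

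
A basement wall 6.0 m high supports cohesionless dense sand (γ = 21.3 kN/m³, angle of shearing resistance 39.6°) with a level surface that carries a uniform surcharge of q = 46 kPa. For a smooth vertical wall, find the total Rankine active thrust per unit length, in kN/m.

146 kN/m

K_a = tan²(45° − φ/2) = 0.2214.
Soil triangle: ½ K_a γ H² = 0.5×0.2214×21.3×6.0² = 84.90 kN/m.
Surcharge rectangle: K_a q H = 0.2214×46×6.0 = 61.11 kN/m.
Total = 84.90 + 61.11 = 146.0 kN/m.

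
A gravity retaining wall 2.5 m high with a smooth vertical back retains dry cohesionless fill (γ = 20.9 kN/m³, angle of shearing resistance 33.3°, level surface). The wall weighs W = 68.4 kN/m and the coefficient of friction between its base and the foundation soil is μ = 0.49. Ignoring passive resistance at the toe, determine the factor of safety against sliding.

1.76

K_a = tan²(45° − 33.3°/2) = 0.2911.
P_a = ½K_aγH² = 0.5×0.2911×20.9×2.5² = 19.01 kN/m, acting at H/3 = 0.8333 m above the base.
FS_sliding = μW / P_a = 0.49×68.4 / 19.01 = 1.763.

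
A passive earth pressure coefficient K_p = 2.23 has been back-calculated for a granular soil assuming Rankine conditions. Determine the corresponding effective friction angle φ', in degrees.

22.4°

K_p = (1+sin φ)/(1−sin φ) ⇒ sin φ = (K_p − 1)/(K_p + 1) = 0.3808.
φ = arcsin(0.3808) = 22.38°.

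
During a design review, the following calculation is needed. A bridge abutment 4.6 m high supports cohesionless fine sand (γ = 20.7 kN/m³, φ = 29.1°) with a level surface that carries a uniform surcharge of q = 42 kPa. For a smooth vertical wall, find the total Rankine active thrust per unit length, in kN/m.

142 kN/m

K_a = tan²(45° − φ/2) = 0.3456.
Soil triangle: ½ K_a γ H² = 0.5×0.3456×20.7×4.6² = 75.69 kN/m.
Surcharge rectangle: K_a q H = 0.3456×42×4.6 = 66.77 kN/m.
Total = 75.69 + 66.77 = 142.5 kN/m.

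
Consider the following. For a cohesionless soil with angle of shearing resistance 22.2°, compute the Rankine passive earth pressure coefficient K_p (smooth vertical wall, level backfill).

2.21

K_p = (1 + sin φ)/(1 − sin φ) = tan²(45° + 22.2°/2) = 2.215.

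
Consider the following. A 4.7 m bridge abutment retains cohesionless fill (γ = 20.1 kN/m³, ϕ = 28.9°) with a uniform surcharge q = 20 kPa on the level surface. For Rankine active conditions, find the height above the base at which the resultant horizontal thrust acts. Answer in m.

K_a = 0.3484.
Triangular part P₁ = ½K_aγH² = 77.34 at H/3 = 1.567 m; rectangular part P₂ = K_a q H = 32.75 at H/2 = 2.350 m.
ȳ = (P₁·1.567 + P₂·2.350)/(P₁+P₂) = 1.800 m.

1.80 m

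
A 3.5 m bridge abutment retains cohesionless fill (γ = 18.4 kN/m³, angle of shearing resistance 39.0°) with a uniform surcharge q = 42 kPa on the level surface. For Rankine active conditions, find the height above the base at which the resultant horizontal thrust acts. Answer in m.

1.50 m

K_a = 0.2275.
Triangular part P₁ = ½K_aγH² = 25.64 at H/3 = 1.167 m; rectangular part P₂ = K_a q H = 33.44 at H/2 = 1.750 m.
ȳ = (P₁·1.167 + P₂·1.750)/(P₁+P₂) = 1.497 m.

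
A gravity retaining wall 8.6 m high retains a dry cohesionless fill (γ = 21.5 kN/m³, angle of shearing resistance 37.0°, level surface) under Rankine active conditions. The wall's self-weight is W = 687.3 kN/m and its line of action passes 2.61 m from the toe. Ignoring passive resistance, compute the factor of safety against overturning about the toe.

3.17

K_a = tan²(45° − 37.0°/2) = 0.2486.
P_a = ½K_aγH² = 0.5×0.2486×21.5×8.6² = 197.6 kN/m, acting at H/3 = 2.867 m above the base.
Overturning moment M_o = P_a × H/3 = 197.6 × 2.867 = 566.6.
Resisting moment M_r = W × 2.61 = 687.3 × 2.61 = 1794.
FS_overturning = M_r/M_o = 1794/566.6 = 3.166.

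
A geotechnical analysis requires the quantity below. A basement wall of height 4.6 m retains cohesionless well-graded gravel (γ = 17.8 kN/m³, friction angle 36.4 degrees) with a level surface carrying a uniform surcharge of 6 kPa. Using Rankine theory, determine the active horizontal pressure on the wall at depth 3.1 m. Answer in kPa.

K_a = (1 − sin φ)/(1 + sin φ) = 0.2552.
σ_v = γz + q = 17.8 × 3.1 + 6 = 61.18 kPa.
σ_h = K_a σ_v = 0.2552 × 61.18 = 15.61 kPa.

15.6 kPa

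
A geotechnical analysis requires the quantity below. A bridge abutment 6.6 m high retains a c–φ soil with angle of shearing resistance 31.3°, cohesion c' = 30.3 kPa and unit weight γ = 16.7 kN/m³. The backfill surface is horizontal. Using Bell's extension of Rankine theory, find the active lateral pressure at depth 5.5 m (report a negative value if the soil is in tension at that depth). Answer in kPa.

K_a = (1 − sin φ)/(1 + sin φ) = 0.3162.
σ_a = K_a γ z − 2c√K_a = 0.3162×16.7×5.5 − 2×30.3×0.5623 = -5.033 kPa.

-5.03 kPa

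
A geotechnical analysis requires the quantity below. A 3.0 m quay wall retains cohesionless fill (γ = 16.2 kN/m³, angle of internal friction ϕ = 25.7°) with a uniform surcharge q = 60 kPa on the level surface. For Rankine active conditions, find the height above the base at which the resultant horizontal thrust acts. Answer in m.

K_a = 0.3950.
Triangular part P₁ = ½K_aγH² = 28.80 at H/3 = 1.000 m; rectangular part P₂ = K_a q H = 71.11 at H/2 = 1.500 m.
ȳ = (P₁·1.000 + P₂·1.500)/(P₁+P₂) = 1.356 m.

1.36 m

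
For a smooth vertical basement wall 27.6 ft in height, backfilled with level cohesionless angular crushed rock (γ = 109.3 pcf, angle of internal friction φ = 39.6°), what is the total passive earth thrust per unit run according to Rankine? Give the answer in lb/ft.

K_p = tan²(45° + φ/2) = 4.516.
P_p = ½ K_p γ H² = 0.5 × 4.516 × 109.3 × 27.6² = 188000 lb/ft.

188000 lb/ft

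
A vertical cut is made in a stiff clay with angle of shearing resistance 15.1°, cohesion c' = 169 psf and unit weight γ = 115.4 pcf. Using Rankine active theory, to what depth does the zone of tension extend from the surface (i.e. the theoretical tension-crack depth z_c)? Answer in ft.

K_a = tan²(45° − 15.1°/2) = 0.5867; √K_a = 0.7659.
The active pressure is zero where K_a γ z = 2c√K_a, so z_c = 2c/(γ√K_a) = 2×169/(115.4×0.7659) = 3.824 ft.

3.82 ft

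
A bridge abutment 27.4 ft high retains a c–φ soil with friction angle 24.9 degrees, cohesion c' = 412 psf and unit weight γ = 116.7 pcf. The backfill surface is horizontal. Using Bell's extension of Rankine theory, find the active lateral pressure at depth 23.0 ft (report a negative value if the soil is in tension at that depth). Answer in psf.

568 psf

K_a = (1 − sin φ)/(1 + sin φ) = 0.4074.
σ_a = K_a γ z − 2c√K_a = 0.4074×116.7×23.0 − 2×412×0.6383 = 567.6 psf.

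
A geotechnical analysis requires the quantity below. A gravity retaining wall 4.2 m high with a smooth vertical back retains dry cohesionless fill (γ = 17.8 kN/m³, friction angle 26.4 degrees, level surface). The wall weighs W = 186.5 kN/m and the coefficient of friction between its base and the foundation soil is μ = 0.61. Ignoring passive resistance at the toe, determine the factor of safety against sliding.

K_a = tan²(45° − 26.4°/2) = 0.3844.
P_a = ½K_aγH² = 0.5×0.3844×17.8×4.2² = 60.35 kN/m, acting at H/3 = 1.400 m above the base.
FS_sliding = μW / P_a = 0.61×186.5 / 60.35 = 1.885.

1.88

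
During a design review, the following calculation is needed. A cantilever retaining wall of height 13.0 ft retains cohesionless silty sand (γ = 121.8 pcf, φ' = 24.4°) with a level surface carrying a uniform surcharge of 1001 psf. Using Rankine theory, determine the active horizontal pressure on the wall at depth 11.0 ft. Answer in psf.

972 psf

K_a = (1 − sin φ)/(1 + sin φ) = 0.4153.
σ_v = γz + q = 121.8 × 11.0 + 1001 = 2341 psf.
σ_h = K_a σ_v = 0.4153 × 2341 = 972.2 psf.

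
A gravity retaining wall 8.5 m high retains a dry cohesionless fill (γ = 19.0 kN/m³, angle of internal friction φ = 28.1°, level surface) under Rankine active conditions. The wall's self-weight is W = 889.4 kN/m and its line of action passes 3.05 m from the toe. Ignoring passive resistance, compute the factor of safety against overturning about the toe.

K_a = tan²(45° − 28.1°/2) = 0.3596.
P_a = ½K_aγH² = 0.5×0.3596×19.0×8.5² = 246.8 kN/m, acting at H/3 = 2.833 m above the base.
Overturning moment M_o = P_a × H/3 = 246.8 × 2.833 = 699.3.
Resisting moment M_r = W × 3.05 = 889.4 × 3.05 = 2713.
FS_overturning = M_r/M_o = 2713/699.3 = 3.879.

3.88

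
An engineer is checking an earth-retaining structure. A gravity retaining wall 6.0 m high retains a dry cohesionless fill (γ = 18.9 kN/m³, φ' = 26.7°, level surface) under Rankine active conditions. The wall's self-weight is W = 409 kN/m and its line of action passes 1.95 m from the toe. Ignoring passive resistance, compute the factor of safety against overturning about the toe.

K_a = tan²(45° − 26.7°/2) = 0.3800.
P_a = ½K_aγH² = 0.5×0.3800×18.9×6.0² = 129.3 kN/m, acting at H/3 = 2.000 m above the base.
Overturning moment M_o = P_a × H/3 = 129.3 × 2.000 = 258.5.
Resisting moment M_r = W × 1.95 = 409 × 1.95 = 797.5.
FS_overturning = M_r/M_o = 797.5/258.5 = 3.085.

3.09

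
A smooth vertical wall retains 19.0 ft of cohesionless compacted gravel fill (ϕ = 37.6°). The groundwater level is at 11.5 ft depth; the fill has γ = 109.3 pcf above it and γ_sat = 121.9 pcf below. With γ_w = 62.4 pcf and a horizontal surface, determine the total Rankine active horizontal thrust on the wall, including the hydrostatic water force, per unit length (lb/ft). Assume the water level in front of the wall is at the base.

K_a = tan²(45° − φ/2) = 0.2421.
γ' = 121.9 − 62.4 = 59.50 pcf. Depth below WT = 7.5 ft.
σ'_h at WT = K_a γ d_w = 304.3 psf; at base = 304.3 + K_a γ' × 7.5 = 412.4 psf.
P₁ (0–11.5 ft) = ½×304.3×11.5 = 1750. P₂ (11.5–19.0 ft) = ½(304.3+412.4)×7.5 = 2688.
P_w = ½ γ_w h₂² = 0.5×62.4×7.5² = 1755. Total = 1750+2688+1755 = 6193 lb/ft.

6190 lb/ft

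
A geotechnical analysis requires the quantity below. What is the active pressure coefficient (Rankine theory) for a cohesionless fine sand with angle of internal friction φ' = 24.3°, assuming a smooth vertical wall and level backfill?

0.417

K_a = tan²(45° − φ/2) = tan²(32.85°) = 0.4169.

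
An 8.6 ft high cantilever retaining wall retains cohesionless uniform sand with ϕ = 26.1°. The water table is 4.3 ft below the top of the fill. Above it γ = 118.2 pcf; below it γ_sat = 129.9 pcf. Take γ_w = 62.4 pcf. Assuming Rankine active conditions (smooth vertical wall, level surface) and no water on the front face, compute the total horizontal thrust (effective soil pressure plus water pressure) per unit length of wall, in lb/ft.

K_a = tan²(45° − φ/2) = 0.3889.
γ' = 129.9 − 62.4 = 67.50 pcf. Depth below WT = 4.3 ft.
σ'_h at WT = K_a γ d_w = 197.7 psf; at base = 197.7 + K_a γ' × 4.3 = 310.6 psf.
P₁ (0–4.3 ft) = ½×197.7×4.3 = 425.0. P₂ (4.3–8.6 ft) = ½(197.7+310.6)×4.3 = 1093.
P_w = ½ γ_w h₂² = 0.5×62.4×4.3² = 576.9. Total = 425.0+1093+576.9 = 2095 lb/ft.

2090 lb/ft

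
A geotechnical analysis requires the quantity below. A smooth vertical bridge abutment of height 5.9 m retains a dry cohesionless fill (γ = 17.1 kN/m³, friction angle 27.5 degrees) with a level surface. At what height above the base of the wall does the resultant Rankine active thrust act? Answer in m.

1.97 m

K_a = 0.3682.
The pressure distribution is triangular, so the resultant acts at H/3 above the base = 5.9/3 = 1.967 m.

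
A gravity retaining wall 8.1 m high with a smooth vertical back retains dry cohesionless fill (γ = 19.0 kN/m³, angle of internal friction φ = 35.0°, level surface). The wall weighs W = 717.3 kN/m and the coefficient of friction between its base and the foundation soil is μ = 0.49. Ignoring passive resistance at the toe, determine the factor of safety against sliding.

2.08

K_a = tan²(45° − 35.0°/2) = 0.2710.
P_a = ½K_aγH² = 0.5×0.2710×19.0×8.1² = 168.9 kN/m, acting at H/3 = 2.700 m above the base.
FS_sliding = μW / P_a = 0.49×717.3 / 168.9 = 2.081.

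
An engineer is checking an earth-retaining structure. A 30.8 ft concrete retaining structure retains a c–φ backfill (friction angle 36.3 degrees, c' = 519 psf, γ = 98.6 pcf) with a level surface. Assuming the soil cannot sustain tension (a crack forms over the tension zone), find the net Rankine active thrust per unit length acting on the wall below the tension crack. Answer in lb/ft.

K_a = 0.2563; √K_a = 0.5062.
Tension-crack depth z_c = 2c/(γ√K_a) = 2×519/(98.6×0.5062) = 20.80 ft.
σ_a at base = K_a γ H − 2c√K_a = 0.2563×98.6×30.8 − 2×519×0.5062 = 252.8 psf.
P_a = ½ × 252.8 × (H − z_c) = 0.5×252.8×10.00 = 1265 lb/ft.

1260 lb/ft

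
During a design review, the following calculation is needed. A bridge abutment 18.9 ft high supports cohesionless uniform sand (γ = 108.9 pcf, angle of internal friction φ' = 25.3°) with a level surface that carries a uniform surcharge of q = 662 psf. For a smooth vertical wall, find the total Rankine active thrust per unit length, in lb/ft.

12800 lb/ft

K_a = tan²(45° − φ/2) = 0.4012.
Soil triangle: ½ K_a γ H² = 0.5×0.4012×108.9×18.9² = 7803 lb/ft.
Surcharge rectangle: K_a q H = 0.4012×662×18.9 = 5020 lb/ft.
Total = 7803 + 5020 = 12820 lb/ft.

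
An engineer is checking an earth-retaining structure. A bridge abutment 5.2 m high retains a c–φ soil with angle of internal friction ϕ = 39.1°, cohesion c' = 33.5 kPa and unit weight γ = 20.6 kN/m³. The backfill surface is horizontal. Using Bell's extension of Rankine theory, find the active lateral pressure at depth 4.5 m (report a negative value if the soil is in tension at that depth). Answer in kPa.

K_a = (1 − sin φ)/(1 + sin φ) = 0.2265.
σ_a = K_a γ z − 2c√K_a = 0.2265×20.6×4.5 − 2×33.5×0.4759 = -10.89 kPa.

-10.9 kPa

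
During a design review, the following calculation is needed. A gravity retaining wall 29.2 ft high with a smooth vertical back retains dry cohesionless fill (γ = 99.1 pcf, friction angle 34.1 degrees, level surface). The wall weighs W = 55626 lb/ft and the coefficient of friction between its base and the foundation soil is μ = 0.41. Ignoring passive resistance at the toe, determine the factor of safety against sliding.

K_a = tan²(45° − 34.1°/2) = 0.2815.
P_a = ½K_aγH² = 0.5×0.2815×99.1×29.2² = 11890 lb/ft, acting at H/3 = 9.733 ft above the base.
FS_sliding = μW / P_a = 0.41×55626 / 11890 = 1.917.

1.92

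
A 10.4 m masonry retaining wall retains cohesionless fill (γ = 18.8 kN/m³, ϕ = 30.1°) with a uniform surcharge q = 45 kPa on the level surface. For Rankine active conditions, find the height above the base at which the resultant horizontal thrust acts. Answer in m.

K_a = 0.3320.
Triangular part P₁ = ½K_aγH² = 337.5 at H/3 = 3.467 m; rectangular part P₂ = K_a q H = 155.4 at H/2 = 5.200 m.
ȳ = (P₁·3.467 + P₂·5.200)/(P₁+P₂) = 4.013 m.

4.01 m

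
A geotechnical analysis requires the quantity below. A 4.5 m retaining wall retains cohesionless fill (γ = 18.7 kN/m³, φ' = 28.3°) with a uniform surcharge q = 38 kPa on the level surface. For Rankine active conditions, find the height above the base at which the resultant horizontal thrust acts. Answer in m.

K_a = 0.3568.
Triangular part P₁ = ½K_aγH² = 67.55 at H/3 = 1.500 m; rectangular part P₂ = K_a q H = 61.01 at H/2 = 2.250 m.
ȳ = (P₁·1.500 + P₂·2.250)/(P₁+P₂) = 1.856 m.

1.86 m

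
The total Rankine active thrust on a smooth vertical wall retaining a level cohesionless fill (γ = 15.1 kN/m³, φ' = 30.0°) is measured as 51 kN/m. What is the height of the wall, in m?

4.50 m

K_a = 0.3333. P_a = ½ K_a γ H² ⇒ H = √(2P_a/(K_a γ)).
H = √(2×51/(0.3333×15.1)) = 4.502 m.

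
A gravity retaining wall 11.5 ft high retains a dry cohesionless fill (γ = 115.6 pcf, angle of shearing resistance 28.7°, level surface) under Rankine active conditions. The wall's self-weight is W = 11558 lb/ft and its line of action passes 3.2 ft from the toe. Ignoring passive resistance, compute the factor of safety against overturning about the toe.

K_a = tan²(45° − 28.7°/2) = 0.3511.
P_a = ½K_aγH² = 0.5×0.3511×115.6×11.5² = 2684 lb/ft, acting at H/3 = 3.833 ft above the base.
Overturning moment M_o = P_a × H/3 = 2684 × 3.833 = 10290.
Resisting moment M_r = W × 3.2 = 11558 × 3.2 = 36990.
FS_overturning = M_r/M_o = 36990/10290 = 3.595.

3.59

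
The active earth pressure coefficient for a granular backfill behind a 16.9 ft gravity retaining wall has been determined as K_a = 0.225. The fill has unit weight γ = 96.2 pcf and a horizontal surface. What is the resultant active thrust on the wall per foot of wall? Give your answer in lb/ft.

P = ½ K_a γ H² = 0.5 × 0.225 × 96.2 × 16.9² = 3091 lb/ft.

3090 lb/ft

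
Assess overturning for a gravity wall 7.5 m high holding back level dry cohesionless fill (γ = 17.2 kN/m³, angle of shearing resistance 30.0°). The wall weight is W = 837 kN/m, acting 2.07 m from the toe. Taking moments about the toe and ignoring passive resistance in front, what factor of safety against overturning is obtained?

K_a = tan²(45° − 30.0°/2) = 0.3333.
P_a = ½K_aγH² = 0.5×0.3333×17.2×7.5² = 161.2 kN/m, acting at H/3 = 2.500 m above the base.
Overturning moment M_o = P_a × H/3 = 161.2 × 2.500 = 403.1.
Resisting moment M_r = W × 2.07 = 837 × 2.07 = 1733.
FS_overturning = M_r/M_o = 1733/403.1 = 4.298.

4.30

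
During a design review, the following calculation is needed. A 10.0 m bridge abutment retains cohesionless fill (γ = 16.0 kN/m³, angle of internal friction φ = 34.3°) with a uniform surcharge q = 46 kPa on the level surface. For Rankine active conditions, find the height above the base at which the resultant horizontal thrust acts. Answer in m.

K_a = 0.2792.
Triangular part P₁ = ½K_aγH² = 223.3 at H/3 = 3.333 m; rectangular part P₂ = K_a q H = 128.4 at H/2 = 5.000 m.
ȳ = (P₁·3.333 + P₂·5.000)/(P₁+P₂) = 3.942 m.

3.94 m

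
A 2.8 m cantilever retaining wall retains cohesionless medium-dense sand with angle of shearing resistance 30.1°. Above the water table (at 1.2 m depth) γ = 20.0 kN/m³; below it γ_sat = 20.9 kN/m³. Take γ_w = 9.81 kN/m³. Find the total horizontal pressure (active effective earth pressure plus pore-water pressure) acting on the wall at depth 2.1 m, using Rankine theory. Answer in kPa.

K_a = (1 − sin φ)/(1 + sin φ) = 0.3320.
γ' = 20.9 − 9.81 = 11.09 kN/m³.
Effective vertical stress at 2.1 m: σ'_v = 20.0×1.2 + 11.09×0.900 = 33.98 kPa.
σ'_h = K_a σ'_v = 0.3320 × 33.98 = 11.28 kPa; u = γ_w × 0.900 = 8.829 kPa.
Total σ_h = 11.28 + 8.829 = 20.11 kPa.

20.1 kPa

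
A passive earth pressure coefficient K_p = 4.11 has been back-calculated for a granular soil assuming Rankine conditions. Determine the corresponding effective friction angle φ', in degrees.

37.5°

K_p = (1+sin φ)/(1−sin φ) ⇒ sin φ = (K_p − 1)/(K_p + 1) = 0.6086.
φ = arcsin(0.6086) = 37.49°.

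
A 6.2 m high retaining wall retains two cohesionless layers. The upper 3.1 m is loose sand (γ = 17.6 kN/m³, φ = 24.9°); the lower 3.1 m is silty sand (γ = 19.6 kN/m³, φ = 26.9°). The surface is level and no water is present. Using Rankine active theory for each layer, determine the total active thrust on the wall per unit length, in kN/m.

134 kN/m

K_a1 = tan²(45°−24.9°/2) = 0.4074; K_a2 = tan²(45°−26.9°/2) = 0.3770.
Layer 1: σ at base = K_a1 γ₁ h₁ = 22.23 kPa; P₁ = ½×22.23×3.1 = 34.46.
Layer 2: σ_v at top = γ₁h₁ = 54.56; σ_h top = K_a2×54.56 = 20.57; σ_h base = K_a2×(54.56+19.6×3.1) = 43.48.
P₂ = ½(20.57+43.48)×3.1 = 99.27. Total P_a = 34.46+99.27 = 133.7 kN/m.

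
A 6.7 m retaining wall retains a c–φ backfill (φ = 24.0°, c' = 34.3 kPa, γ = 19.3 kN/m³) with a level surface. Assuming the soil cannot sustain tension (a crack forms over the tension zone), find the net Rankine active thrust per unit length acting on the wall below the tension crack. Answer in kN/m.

6.12 kN/m

K_a = 0.4217; √K_a = 0.6494.
Tension-crack depth z_c = 2c/(γ√K_a) = 2×34.3/(19.3×0.6494) = 5.473 m.
σ_a at base = K_a γ H − 2c√K_a = 0.4217×19.3×6.7 − 2×34.3×0.6494 = 9.985 kPa.
P_a = ½ × 9.985 × (H − z_c) = 0.5×9.985×1.227 = 6.124 kN/m.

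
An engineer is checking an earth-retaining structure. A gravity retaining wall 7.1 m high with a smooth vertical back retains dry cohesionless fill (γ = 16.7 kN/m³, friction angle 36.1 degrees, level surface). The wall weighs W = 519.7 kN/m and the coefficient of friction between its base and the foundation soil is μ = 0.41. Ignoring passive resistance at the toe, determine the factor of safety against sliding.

1.96

K_a = tan²(45° − 36.1°/2) = 0.2585.
P_a = ½K_aγH² = 0.5×0.2585×16.7×7.1² = 108.8 kN/m, acting at H/3 = 2.367 m above the base.
FS_sliding = μW / P_a = 0.41×519.7 / 108.8 = 1.958.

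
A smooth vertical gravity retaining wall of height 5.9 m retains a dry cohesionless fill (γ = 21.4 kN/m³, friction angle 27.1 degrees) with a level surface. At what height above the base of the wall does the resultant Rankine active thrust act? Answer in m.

K_a = 0.3741.
The pressure distribution is triangular, so the resultant acts at H/3 above the base = 5.9/3 = 1.967 m.

1.97 m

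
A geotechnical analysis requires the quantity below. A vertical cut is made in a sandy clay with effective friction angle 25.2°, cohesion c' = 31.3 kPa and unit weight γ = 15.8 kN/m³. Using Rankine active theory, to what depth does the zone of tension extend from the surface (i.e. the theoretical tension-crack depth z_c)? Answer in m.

K_a = tan²(45° − 25.2°/2) = 0.4027; √K_a = 0.6346.
The active pressure is zero where K_a γ z = 2c√K_a, so z_c = 2c/(γ√K_a) = 2×31.3/(15.8×0.6346) = 6.243 m.

6.24 m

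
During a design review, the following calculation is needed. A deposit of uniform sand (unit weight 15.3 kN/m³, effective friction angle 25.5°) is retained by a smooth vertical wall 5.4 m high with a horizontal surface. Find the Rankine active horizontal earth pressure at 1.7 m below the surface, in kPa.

10.4 kPa

K_a = (1 − sin φ)/(1 + sin φ) = 0.3981.
σ_h = K_a γ z = 0.3981 × 15.3 × 1.7 = 10.35 kPa.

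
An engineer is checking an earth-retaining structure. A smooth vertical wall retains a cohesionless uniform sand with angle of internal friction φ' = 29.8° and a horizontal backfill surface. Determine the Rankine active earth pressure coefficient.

0.336

K_a = tan²(45° − φ/2) = tan²(30.10°) = 0.3360.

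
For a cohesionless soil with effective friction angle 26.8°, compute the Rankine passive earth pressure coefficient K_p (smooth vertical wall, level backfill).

K_p = (1 + sin φ)/(1 − sin φ) = tan²(45° + 26.8°/2) = 2.642.

2.64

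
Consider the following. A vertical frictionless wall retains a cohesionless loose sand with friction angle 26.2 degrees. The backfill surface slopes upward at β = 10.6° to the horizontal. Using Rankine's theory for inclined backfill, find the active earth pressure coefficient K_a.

K_a = cos β · (cos β − √(cos²β − cos²φ)) / (cos β + √(cos²β − cos²φ)).
cos β = 0.9829, cos φ = 0.8973, √(cos²β − cos²φ) = 0.4014.
K_a = 0.9829 × (0.9829 − 0.4014)/(0.9829 + 0.4014) = 0.4130.

0.413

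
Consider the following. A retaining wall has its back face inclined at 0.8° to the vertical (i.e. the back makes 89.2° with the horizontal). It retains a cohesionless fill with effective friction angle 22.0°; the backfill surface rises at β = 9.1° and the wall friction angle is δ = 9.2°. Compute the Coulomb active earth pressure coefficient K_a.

0.488

K_a = sin²(α+φ) / [sin²α · sin(α−δ) · (1 + √{sin(φ+δ)sin(φ−β) / (sin(α−δ)sin(α+β))})²].
With α = 89.2°, φ = 22.0°, δ = 9.2°, β = 9.1°: K_a = 0.4884.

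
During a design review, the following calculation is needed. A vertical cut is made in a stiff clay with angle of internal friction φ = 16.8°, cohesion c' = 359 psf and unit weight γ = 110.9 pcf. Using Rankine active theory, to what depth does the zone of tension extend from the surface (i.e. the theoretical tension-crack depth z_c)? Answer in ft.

K_a = tan²(45° − 16.8°/2) = 0.5516; √K_a = 0.7427.
The active pressure is zero where K_a γ z = 2c√K_a, so z_c = 2c/(γ√K_a) = 2×359/(110.9×0.7427) = 8.718 ft.

8.72 ft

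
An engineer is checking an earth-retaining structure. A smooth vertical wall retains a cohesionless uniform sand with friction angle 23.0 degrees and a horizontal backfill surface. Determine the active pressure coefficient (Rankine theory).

K_a = tan²(45° − φ/2) = tan²(33.50°) = 0.4381.

0.438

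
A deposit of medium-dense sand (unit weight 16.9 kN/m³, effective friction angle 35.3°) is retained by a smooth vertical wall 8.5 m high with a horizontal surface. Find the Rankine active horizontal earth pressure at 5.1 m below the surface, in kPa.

K_a = (1 − sin φ)/(1 + sin φ) = 0.2675.
σ_h = K_a γ z = 0.2675 × 16.9 × 5.1 = 23.06 kPa.

23.1 kPa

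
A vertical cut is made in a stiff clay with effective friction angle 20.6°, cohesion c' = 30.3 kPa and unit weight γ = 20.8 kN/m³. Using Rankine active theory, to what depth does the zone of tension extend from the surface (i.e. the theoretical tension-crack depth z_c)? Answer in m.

K_a = tan²(45° − 20.6°/2) = 0.4795; √K_a = 0.6924.
The active pressure is zero where K_a γ z = 2c√K_a, so z_c = 2c/(γ√K_a) = 2×30.3/(20.8×0.6924) = 4.208 m.

4.21 m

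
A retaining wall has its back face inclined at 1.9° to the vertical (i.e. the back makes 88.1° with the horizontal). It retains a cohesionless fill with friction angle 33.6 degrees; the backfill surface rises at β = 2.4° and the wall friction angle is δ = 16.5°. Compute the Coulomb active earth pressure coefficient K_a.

K_a = sin²(α+φ) / [sin²α · sin(α−δ) · (1 + √{sin(φ+δ)sin(φ−β) / (sin(α−δ)sin(α+β))})²].
With α = 88.1°, φ = 33.6°, δ = 16.5°, β = 2.4°: K_a = 0.2815.

0.281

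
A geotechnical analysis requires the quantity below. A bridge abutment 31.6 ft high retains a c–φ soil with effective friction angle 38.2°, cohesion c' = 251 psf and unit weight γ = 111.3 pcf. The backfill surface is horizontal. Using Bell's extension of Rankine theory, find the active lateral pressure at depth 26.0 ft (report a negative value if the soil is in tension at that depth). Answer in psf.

439 psf

K_a = (1 − sin φ)/(1 + sin φ) = 0.2358.
σ_a = K_a γ z − 2c√K_a = 0.2358×111.3×26.0 − 2×251×0.4856 = 438.5 psf.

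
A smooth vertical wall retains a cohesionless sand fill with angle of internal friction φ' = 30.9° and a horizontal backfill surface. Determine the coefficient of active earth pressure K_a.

0.321

K_a = (1 − sin φ)/(1 + sin φ) = (1 − sin 30.9°)/(1 + sin 30.9°) = 0.3214.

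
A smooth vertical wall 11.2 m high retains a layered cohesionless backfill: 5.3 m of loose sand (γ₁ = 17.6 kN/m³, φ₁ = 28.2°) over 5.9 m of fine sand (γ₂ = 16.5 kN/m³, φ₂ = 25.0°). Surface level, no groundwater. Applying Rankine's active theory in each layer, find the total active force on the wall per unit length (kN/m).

K_a1 = tan²(45°−28.2°/2) = 0.3582; K_a2 = tan²(45°−25.0°/2) = 0.4059.
Layer 1: σ at base = K_a1 γ₁ h₁ = 33.41 kPa; P₁ = ½×33.41×5.3 = 88.54.
Layer 2: σ_v at top = γ₁h₁ = 93.28; σ_h top = K_a2×93.28 = 37.86; σ_h base = K_a2×(93.28+16.5×5.9) = 77.37.
P₂ = ½(37.86+77.37)×5.9 = 339.9. Total P_a = 88.54+339.9 = 428.5 kN/m.

428 kN/m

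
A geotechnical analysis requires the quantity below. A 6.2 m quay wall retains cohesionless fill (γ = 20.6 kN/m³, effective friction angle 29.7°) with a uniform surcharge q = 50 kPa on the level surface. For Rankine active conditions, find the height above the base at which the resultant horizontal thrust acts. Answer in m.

K_a = 0.3374.
Triangular part P₁ = ½K_aγH² = 133.6 at H/3 = 2.067 m; rectangular part P₂ = K_a q H = 104.6 at H/2 = 3.100 m.
ȳ = (P₁·2.067 + P₂·3.100)/(P₁+P₂) = 2.520 m.

2.52 m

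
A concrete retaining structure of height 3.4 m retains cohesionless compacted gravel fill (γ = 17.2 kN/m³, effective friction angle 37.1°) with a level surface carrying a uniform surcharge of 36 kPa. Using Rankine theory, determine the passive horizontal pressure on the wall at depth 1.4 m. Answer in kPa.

243 kPa

K_p = (1 + sin φ)/(1 − sin φ) = 4.040.
σ_v = γz + q = 17.2 × 1.4 + 36 = 60.08 kPa.
σ_h = K_p σ_v = 4.040 × 60.08 = 242.7 kPa.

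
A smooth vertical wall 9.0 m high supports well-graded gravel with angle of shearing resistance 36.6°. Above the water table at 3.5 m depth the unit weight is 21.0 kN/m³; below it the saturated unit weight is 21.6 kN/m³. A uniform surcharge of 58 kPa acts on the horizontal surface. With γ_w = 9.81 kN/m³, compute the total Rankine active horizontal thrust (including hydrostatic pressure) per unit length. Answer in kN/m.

460 kN/m

K_a = tan²(45° − φ/2) = 0.2530.
γ' = 21.6 − 9.81 = 11.79 kN/m³. h₂ = H − d_w = 5.5 m.
σ'_h: at surface K_a·q = 14.67; at WT K_a(q+γd_w) = 33.26; at base K_a(q+γd_w+γ'h₂) = 49.67 kPa.
P₁ = ½(14.67+33.26)×3.5 = 83.89; P₂ = ½(33.26+49.67)×5.5 = 228.1; P_w = ½γ_w h₂² = 148.4.
Total = 83.89+228.1+148.4 = 460.3 kN/m.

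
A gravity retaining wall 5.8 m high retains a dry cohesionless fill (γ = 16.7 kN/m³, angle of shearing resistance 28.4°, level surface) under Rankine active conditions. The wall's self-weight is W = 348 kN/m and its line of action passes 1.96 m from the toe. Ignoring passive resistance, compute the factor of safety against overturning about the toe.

K_a = tan²(45° − 28.4°/2) = 0.3554.
P_a = ½K_aγH² = 0.5×0.3554×16.7×5.8² = 99.82 kN/m, acting at H/3 = 1.933 m above the base.
Overturning moment M_o = P_a × H/3 = 99.82 × 1.933 = 193.0.
Resisting moment M_r = W × 1.96 = 348 × 1.96 = 682.1.
FS_overturning = M_r/M_o = 682.1/193.0 = 3.534.

3.53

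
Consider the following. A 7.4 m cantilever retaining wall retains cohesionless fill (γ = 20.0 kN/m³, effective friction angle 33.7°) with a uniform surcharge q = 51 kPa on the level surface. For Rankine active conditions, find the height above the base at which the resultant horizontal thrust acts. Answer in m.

2.97 m

K_a = 0.2863.
Triangular part P₁ = ½K_aγH² = 156.8 at H/3 = 2.467 m; rectangular part P₂ = K_a q H = 108.1 at H/2 = 3.700 m.
ȳ = (P₁·2.467 + P₂·3.700)/(P₁+P₂) = 2.970 m.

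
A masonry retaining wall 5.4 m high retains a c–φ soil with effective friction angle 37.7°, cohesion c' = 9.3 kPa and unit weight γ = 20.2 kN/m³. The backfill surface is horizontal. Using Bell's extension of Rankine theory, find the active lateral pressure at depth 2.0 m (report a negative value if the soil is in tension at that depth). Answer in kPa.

0.607 kPa

K_a = (1 − sin φ)/(1 + sin φ) = 0.2411.
σ_a = K_a γ z − 2c√K_a = 0.2411×20.2×2.0 − 2×9.3×0.4910 = 0.6066 kPa.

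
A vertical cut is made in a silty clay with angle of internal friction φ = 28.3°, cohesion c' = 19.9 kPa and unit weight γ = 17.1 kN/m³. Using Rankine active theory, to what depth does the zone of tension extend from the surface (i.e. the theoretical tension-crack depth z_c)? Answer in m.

3.90 m

K_a = tan²(45° − 28.3°/2) = 0.3568; √K_a = 0.5973.
The active pressure is zero where K_a γ z = 2c√K_a, so z_c = 2c/(γ√K_a) = 2×19.9/(17.1×0.5973) = 3.897 m.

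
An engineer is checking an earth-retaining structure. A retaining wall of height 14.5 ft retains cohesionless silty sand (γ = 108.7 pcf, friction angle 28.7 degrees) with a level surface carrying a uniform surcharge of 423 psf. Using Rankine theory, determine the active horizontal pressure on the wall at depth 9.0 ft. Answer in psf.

K_a = (1 − sin φ)/(1 + sin φ) = 0.3511.
σ_v = γz + q = 108.7 × 9.0 + 423 = 1401 psf.
σ_h = K_a σ_v = 0.3511 × 1401 = 492.1 psf.

492 psf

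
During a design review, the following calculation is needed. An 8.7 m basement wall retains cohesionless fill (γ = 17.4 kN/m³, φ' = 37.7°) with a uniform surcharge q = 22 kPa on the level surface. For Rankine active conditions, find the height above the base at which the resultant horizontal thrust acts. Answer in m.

K_a = 0.2411.
Triangular part P₁ = ½K_aγH² = 158.7 at H/3 = 2.900 m; rectangular part P₂ = K_a q H = 46.14 at H/2 = 4.350 m.
ȳ = (P₁·2.900 + P₂·4.350)/(P₁+P₂) = 3.227 m.

3.23 m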